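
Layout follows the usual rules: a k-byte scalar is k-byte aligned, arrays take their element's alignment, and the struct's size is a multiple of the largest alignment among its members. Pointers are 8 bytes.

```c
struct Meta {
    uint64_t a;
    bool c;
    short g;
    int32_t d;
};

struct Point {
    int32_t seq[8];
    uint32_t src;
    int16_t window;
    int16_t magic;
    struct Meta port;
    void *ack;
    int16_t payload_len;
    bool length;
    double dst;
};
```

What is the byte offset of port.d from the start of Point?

Meta: 0..8  a  (8B, 8-aligned); 8..9  c  (1B, 1-aligned); 9..10  -- padding (1B); 10..12  g  (2B, 2-aligned); 12..16  d  (4B, 4-aligned); sizeof = 16, alignof = 8
0..32  seq  (32B, 4-aligned)
32..36  src  (4B, 4-aligned)
36..38  window  (2B, 2-aligned)
38..40  magic  (2B, 2-aligned)
40..56  port  (16B, 8-aligned)
within Meta: d at 12
40 + 12 = 52

52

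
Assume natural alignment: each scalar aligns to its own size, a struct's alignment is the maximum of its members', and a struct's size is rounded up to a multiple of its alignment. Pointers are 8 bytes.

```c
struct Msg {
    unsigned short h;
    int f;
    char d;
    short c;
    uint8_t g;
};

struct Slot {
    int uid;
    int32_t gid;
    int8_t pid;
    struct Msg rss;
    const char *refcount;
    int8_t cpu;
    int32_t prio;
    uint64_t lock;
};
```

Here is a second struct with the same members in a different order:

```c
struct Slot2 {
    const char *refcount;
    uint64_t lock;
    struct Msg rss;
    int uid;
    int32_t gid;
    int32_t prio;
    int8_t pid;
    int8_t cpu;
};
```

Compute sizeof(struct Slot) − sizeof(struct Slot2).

8

Msg: @0: h [2B, align 2] → 2; +2 pad (align 4); @4: f [4B, align 4] → 8; @8: d [1B, align 1] → 9; +1 pad (align 2); @10: c [2B, align 2] → 12; @12: g [1B, align 1] → 13; +3 tail pad (align 4); size 16, align 4
@0: uid [4B, align 4] → 4
@4: gid [4B, align 4] → 8
@8: pid [1B, align 1] → 9
+3 pad (align 4)
@12: rss [16B, align 4] → 28
+4 pad (align 8)
@32: refcount [8B, align 8] → 40
@40: cpu [1B, align 1] → 41
+3 pad (align 4)
@44: prio [4B, align 4] → 48
@48: lock [8B, align 8] → 56
size 56, align 8
— Slot2 —
@0: refcount [8B, align 8] → 8
@8: lock [8B, align 8] → 16
@16: rss [16B, align 4] → 32
@32: uid [4B, align 4] → 36
@36: gid [4B, align 4] → 40
@40: prio [4B, align 4] → 44
@44: pid [1B, align 1] → 45
@45: cpu [1B, align 1] → 46
+2 tail pad (align 8)
size 48, align 8
56 − 48 = 8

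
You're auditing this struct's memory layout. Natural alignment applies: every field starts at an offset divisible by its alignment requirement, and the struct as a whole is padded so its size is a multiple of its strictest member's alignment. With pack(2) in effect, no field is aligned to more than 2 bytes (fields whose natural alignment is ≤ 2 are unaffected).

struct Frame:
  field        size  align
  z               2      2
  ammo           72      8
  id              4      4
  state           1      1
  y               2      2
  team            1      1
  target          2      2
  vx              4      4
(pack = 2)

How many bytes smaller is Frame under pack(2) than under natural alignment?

6

natural layout:
  @0: z [2B, align 2] → 2
  +6 pad (align 8)
  @8: ammo [72B, align 8] → 80
  @80: id [4B, align 4] → 84
  @84: state [1B, align 1] → 85
  +1 pad (align 2)
  @86: y [2B, align 2] → 88
  @88: team [1B, align 1] → 89
  +1 pad (align 2)
  @90: target [2B, align 2] → 92
  @92: vx [4B, align 4] → 96
  size 96, align 8
packed(2) layout:
  @0: z [2B, align 2] → 2
  @2: ammo [72B, align 2] → 74
  @74: id [4B, align 2] → 78
  @78: state [1B, align 1] → 79
  +1 pad (align 2)
  @80: y [2B, align 2] → 82
  @82: team [1B, align 1] → 83
  +1 pad (align 2)
  @84: target [2B, align 2] → 86
  @86: vx [4B, align 2] → 90
  size 90, align 2
96 − 90 = 6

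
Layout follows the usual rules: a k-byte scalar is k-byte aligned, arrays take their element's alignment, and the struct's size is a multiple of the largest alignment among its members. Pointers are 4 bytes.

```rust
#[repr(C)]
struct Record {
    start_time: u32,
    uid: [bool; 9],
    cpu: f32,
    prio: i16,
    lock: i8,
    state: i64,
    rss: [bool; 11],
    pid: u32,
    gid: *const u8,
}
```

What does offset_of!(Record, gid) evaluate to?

start_time at 0 (size 4, align 4) → ends 4
uid at 4 (size 9, align 1) → ends 13
pad 3 to align 4 for cpu
cpu at 16 (size 4, align 4) → ends 20
prio at 20 (size 2, align 2) → ends 22
lock at 22 (size 1, align 1) → ends 23
pad 1 to align 8 for state
state at 24 (size 8, align 8) → ends 32
rss at 32 (size 11, align 1) → ends 43
pad 1 to align 4 for pid
pid at 44 (size 4, align 4) → ends 48
gid at 48 (size 4, align 4) → ends 52

48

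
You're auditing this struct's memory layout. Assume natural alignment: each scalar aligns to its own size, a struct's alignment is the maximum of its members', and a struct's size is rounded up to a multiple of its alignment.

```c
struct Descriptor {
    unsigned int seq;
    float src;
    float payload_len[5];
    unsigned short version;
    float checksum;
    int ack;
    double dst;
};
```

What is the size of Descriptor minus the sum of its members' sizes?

seq at 0 (size 4, align 4) → ends 4
src at 4 (size 4, align 4) → ends 8
payload_len at 8 (size 20, align 4) → ends 28
version at 28 (size 2, align 2) → ends 30
pad 2 to align 4 for checksum
checksum at 32 (size 4, align 4) → ends 36
ack at 36 (size 4, align 4) → ends 40
dst at 40 (size 8, align 8) → ends 48
total 48 bytes, alignment 8
data bytes 46, size 48 → padding 2

2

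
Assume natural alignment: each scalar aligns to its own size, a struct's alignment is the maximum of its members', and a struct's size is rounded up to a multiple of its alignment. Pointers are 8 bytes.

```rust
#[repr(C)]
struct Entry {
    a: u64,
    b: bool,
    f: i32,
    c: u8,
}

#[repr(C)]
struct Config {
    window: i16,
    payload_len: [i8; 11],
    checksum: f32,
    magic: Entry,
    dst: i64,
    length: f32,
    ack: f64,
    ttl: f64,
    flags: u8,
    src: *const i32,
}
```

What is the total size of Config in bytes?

96 bytes

Entry: @0: a [8B, align 8] → 8; @8: b [1B, align 1] → 9; +3 pad (align 4); @12: f [4B, align 4] → 16; @16: c [1B, align 1] → 17; +7 tail pad (align 8); size 24, align 8
@0: window [2B, align 2] → 2
@2: payload_len [11B, align 1] → 13
+3 pad (align 4)
@16: checksum [4B, align 4] → 20
+4 pad (align 8)
@24: magic [24B, align 8] → 48
@48: dst [8B, align 8] → 56
@56: length [4B, align 4] → 60
+4 pad (align 8)
@64: ack [8B, align 8] → 72
@72: ttl [8B, align 8] → 80
@80: flags [1B, align 1] → 81
+7 pad (align 8)
@88: src [8B, align 8] → 96
size 96, align 8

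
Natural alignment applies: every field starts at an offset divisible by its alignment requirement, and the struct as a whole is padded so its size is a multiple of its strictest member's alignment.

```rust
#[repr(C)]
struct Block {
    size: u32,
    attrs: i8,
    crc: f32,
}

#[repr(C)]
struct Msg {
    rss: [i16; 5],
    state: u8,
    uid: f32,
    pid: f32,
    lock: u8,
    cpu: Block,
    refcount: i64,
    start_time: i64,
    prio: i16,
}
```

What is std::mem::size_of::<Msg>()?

64 bytes

Block: 0..4  size  (4B, 4-aligned); 4..5  attrs  (1B, 1-aligned); 5..8  -- padding (3B); 8..12  crc  (4B, 4-aligned); sizeof = 12, alignof = 4
0..10  rss  (10B, 2-aligned)
10..11  state  (1B, 1-aligned)
11..12  -- padding (1B)
12..16  uid  (4B, 4-aligned)
16..20  pid  (4B, 4-aligned)
20..21  lock  (1B, 1-aligned)
21..24  -- padding (3B)
24..36  cpu  (12B, 4-aligned)
36..40  -- padding (4B)
40..48  refcount  (8B, 8-aligned)
48..56  start_time  (8B, 8-aligned)
56..58  prio  (2B, 2-aligned)
58..64  -- tail padding (6B)
sizeof = 64, alignof = 8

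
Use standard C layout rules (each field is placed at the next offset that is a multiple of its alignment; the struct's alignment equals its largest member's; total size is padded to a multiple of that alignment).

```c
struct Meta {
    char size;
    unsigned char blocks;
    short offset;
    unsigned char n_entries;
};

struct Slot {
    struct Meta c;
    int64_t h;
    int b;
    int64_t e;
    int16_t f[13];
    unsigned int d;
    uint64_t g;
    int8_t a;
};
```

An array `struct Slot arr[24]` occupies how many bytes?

1920

Meta: size at 0 (size 1, align 1) → ends 1; blocks at 1 (size 1, align 1) → ends 2; offset at 2 (size 2, align 2) → ends 4; n_entries at 4 (size 1, align 1) → ends 5; tail pad 1 to reach multiple of 2; total 6 bytes, alignment 2
c at 0 (size 6, align 2) → ends 6
pad 2 to align 8 for h
h at 8 (size 8, align 8) → ends 16
b at 16 (size 4, align 4) → ends 20
pad 4 to align 8 for e
e at 24 (size 8, align 8) → ends 32
f at 32 (size 26, align 2) → ends 58
pad 2 to align 4 for d
d at 60 (size 4, align 4) → ends 64
g at 64 (size 8, align 8) → ends 72
a at 72 (size 1, align 1) → ends 73
tail pad 7 to reach multiple of 8
total 80 bytes, alignment 8
array of 24: 24 × 80 = 1920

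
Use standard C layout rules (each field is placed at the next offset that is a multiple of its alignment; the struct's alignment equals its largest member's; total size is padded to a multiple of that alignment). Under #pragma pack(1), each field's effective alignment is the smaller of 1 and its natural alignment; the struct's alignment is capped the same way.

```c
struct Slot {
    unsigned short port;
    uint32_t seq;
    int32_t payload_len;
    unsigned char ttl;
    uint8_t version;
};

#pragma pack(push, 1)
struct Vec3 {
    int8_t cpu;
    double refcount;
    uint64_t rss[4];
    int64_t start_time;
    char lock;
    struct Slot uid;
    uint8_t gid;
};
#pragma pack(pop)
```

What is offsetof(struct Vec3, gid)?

Slot: 0..2  port  (2B, 2-aligned); 2..4  -- padding (2B); 4..8  seq  (4B, 4-aligned); 8..12  payload_len  (4B, 4-aligned); 12..13  ttl  (1B, 1-aligned); 13..14  version  (1B, 1-aligned); 14..16  -- tail padding (2B); sizeof = 16, alignof = 4
0..1  cpu  (1B, 1-aligned)
1..9  refcount  (8B, 1-aligned)
9..41  rss  (32B, 1-aligned)
41..49  start_time  (8B, 1-aligned)
49..50  lock  (1B, 1-aligned)
50..66  uid  (16B, 1-aligned)
66..67  gid  (1B, 1-aligned)

66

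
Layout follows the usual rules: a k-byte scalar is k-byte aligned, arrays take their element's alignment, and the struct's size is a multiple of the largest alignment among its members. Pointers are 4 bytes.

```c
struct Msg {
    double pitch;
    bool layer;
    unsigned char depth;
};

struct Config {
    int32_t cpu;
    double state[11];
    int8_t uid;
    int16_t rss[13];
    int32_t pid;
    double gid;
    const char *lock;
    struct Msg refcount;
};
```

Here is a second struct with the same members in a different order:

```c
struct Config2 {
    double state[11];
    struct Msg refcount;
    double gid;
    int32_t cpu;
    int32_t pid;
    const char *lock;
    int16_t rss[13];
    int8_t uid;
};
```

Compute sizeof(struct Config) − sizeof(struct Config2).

8

Msg: @0: pitch [8B, align 8] → 8; @8: layer [1B, align 1] → 9; @9: depth [1B, align 1] → 10; +6 tail pad (align 8); size 16, align 8
@0: cpu [4B, align 4] → 4
+4 pad (align 8)
@8: state [88B, align 8] → 96
@96: uid [1B, align 1] → 97
+1 pad (align 2)
@98: rss [26B, align 2] → 124
@124: pid [4B, align 4] → 128
@128: gid [8B, align 8] → 136
@136: lock [4B, align 4] → 140
+4 pad (align 8)
@144: refcount [16B, align 8] → 160
size 160, align 8
— Config2 —
@0: state [88B, align 8] → 88
@88: refcount [16B, align 8] → 104
@104: gid [8B, align 8] → 112
@112: cpu [4B, align 4] → 116
@116: pid [4B, align 4] → 120
@120: lock [4B, align 4] → 124
@124: rss [26B, align 2] → 150
@150: uid [1B, align 1] → 151
+1 tail pad (align 8)
size 152, align 8
160 − 152 = 8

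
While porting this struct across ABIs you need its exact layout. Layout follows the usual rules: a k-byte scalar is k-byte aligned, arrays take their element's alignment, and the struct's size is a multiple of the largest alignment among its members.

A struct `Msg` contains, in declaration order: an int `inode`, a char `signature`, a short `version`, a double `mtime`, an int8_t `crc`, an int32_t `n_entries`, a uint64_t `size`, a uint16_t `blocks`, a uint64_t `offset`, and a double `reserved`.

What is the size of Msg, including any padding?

inode at 0 (size 4, align 4) → ends 4
signature at 4 (size 1, align 1) → ends 5
pad 1 to align 2 for version
version at 6 (size 2, align 2) → ends 8
mtime at 8 (size 8, align 8) → ends 16
crc at 16 (size 1, align 1) → ends 17
pad 3 to align 4 for n_entries
n_entries at 20 (size 4, align 4) → ends 24
size at 24 (size 8, align 8) → ends 32
blocks at 32 (size 2, align 2) → ends 34
pad 6 to align 8 for offset
offset at 40 (size 8, align 8) → ends 48
reserved at 48 (size 8, align 8) → ends 56
total 56 bytes, alignment 8

56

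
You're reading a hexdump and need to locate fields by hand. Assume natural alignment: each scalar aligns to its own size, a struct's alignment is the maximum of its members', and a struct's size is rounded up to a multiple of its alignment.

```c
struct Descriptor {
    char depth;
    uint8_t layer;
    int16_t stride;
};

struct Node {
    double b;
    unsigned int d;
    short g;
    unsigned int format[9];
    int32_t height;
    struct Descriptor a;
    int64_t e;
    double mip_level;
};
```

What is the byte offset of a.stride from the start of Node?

58

Descriptor: @0: depth [1B, align 1] → 1; @1: layer [1B, align 1] → 2; @2: stride [2B, align 2] → 4; size 4, align 2
@0: b [8B, align 8] → 8
@8: d [4B, align 4] → 12
@12: g [2B, align 2] → 14
+2 pad (align 4)
@16: format [36B, align 4] → 52
@52: height [4B, align 4] → 56
@56: a [4B, align 2] → 60
within Descriptor: stride at 2
56 + 2 = 58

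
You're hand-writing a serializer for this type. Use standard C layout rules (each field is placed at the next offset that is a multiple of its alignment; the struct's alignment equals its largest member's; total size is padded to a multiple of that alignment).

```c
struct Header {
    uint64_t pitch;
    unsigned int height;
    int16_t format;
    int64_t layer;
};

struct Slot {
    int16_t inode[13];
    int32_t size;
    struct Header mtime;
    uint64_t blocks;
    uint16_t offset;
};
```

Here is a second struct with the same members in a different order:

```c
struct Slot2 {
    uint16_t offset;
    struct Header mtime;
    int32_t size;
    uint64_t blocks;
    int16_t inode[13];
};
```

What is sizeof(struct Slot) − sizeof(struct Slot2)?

Header: 0..8  pitch  (8B, 8-aligned); 8..12  height  (4B, 4-aligned); 12..14  format  (2B, 2-aligned); 14..16  -- padding (2B); 16..24  layer  (8B, 8-aligned); sizeof = 24, alignof = 8
0..26  inode  (26B, 2-aligned)
26..28  -- padding (2B)
28..32  size  (4B, 4-aligned)
32..56  mtime  (24B, 8-aligned)
56..64  blocks  (8B, 8-aligned)
64..66  offset  (2B, 2-aligned)
66..72  -- tail padding (6B)
sizeof = 72, alignof = 8
— Slot2 —
0..2  offset  (2B, 2-aligned)
2..8  -- padding (6B)
8..32  mtime  (24B, 8-aligned)
32..36  size  (4B, 4-aligned)
36..40  -- padding (4B)
40..48  blocks  (8B, 8-aligned)
48..74  inode  (26B, 2-aligned)
74..80  -- tail padding (6B)
sizeof = 80, alignof = 8
72 − 80 = -8

-8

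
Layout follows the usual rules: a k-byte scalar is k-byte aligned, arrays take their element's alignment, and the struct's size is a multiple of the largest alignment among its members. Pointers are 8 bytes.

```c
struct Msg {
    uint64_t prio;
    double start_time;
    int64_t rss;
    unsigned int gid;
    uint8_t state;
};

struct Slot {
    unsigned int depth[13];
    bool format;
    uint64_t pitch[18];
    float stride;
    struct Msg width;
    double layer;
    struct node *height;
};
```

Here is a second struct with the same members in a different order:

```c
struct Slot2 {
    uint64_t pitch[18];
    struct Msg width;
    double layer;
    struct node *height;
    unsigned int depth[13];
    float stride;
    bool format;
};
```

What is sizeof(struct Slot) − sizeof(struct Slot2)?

Msg: @0: prio [8B, align 8] → 8; @8: start_time [8B, align 8] → 16; @16: rss [8B, align 8] → 24; @24: gid [4B, align 4] → 28; @28: state [1B, align 1] → 29; +3 tail pad (align 8); size 32, align 8
@0: depth [52B, align 4] → 52
@52: format [1B, align 1] → 53
+3 pad (align 8)
@56: pitch [144B, align 8] → 200
@200: stride [4B, align 4] → 204
+4 pad (align 8)
@208: width [32B, align 8] → 240
@240: layer [8B, align 8] → 248
@248: height [8B, align 8] → 256
size 256, align 8
— Slot2 —
@0: pitch [144B, align 8] → 144
@144: width [32B, align 8] → 176
@176: layer [8B, align 8] → 184
@184: height [8B, align 8] → 192
@192: depth [52B, align 4] → 244
@244: stride [4B, align 4] → 248
@248: format [1B, align 1] → 249
+7 tail pad (align 8)
size 256, align 8
256 − 256 = 0

0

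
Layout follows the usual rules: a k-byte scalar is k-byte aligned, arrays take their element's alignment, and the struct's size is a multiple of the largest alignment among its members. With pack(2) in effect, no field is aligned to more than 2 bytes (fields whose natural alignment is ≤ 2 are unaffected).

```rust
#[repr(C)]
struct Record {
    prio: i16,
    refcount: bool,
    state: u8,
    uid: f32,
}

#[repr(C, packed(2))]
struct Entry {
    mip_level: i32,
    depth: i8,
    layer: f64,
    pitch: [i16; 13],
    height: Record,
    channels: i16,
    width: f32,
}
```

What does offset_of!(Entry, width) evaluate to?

Record: @0: prio [2B, align 2] → 2; @2: refcount [1B, align 1] → 3; @3: state [1B, align 1] → 4; @4: uid [4B, align 4] → 8; size 8, align 4
@0: mip_level [4B, align 2] → 4
@4: depth [1B, align 1] → 5
+1 pad (align 2)
@6: layer [8B, align 2] → 14
@14: pitch [26B, align 2] → 40
@40: height [8B, align 2] → 48
@48: channels [2B, align 2] → 50
@50: width [4B, align 2] → 54

50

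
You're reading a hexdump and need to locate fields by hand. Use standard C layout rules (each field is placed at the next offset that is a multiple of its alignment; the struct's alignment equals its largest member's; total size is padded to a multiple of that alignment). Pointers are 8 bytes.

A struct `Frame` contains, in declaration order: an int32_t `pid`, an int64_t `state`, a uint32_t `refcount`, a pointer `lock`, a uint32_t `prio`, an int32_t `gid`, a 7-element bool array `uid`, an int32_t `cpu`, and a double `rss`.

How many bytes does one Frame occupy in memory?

64

pid at 0 (size 4, align 4) → ends 4
pad 4 to align 8 for state
state at 8 (size 8, align 8) → ends 16
refcount at 16 (size 4, align 4) → ends 20
pad 4 to align 8 for lock
lock at 24 (size 8, align 8) → ends 32
prio at 32 (size 4, align 4) → ends 36
gid at 36 (size 4, align 4) → ends 40
uid at 40 (size 7, align 1) → ends 47
pad 1 to align 4 for cpu
cpu at 48 (size 4, align 4) → ends 52
pad 4 to align 8 for rss
rss at 56 (size 8, align 8) → ends 64
total 64 bytes, alignment 8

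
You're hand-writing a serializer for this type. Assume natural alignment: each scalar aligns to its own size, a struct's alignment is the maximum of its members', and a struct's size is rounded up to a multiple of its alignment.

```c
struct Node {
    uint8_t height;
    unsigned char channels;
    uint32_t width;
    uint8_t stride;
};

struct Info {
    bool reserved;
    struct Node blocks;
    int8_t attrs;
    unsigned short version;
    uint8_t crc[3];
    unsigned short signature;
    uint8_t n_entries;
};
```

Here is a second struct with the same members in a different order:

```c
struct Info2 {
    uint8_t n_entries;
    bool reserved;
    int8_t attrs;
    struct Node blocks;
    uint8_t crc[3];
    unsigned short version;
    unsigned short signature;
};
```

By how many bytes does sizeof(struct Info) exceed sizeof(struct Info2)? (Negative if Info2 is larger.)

Node: 0..1  height  (1B, 1-aligned); 1..2  channels  (1B, 1-aligned); 2..4  -- padding (2B); 4..8  width  (4B, 4-aligned); 8..9  stride  (1B, 1-aligned); 9..12  -- tail padding (3B); sizeof = 12, alignof = 4
0..1  reserved  (1B, 1-aligned)
1..4  -- padding (3B)
4..16  blocks  (12B, 4-aligned)
16..17  attrs  (1B, 1-aligned)
17..18  -- padding (1B)
18..20  version  (2B, 2-aligned)
20..23  crc  (3B, 1-aligned)
23..24  -- padding (1B)
24..26  signature  (2B, 2-aligned)
26..27  n_entries  (1B, 1-aligned)
27..28  -- tail padding (1B)
sizeof = 28, alignof = 4
— Info2 —
0..1  n_entries  (1B, 1-aligned)
1..2  reserved  (1B, 1-aligned)
2..3  attrs  (1B, 1-aligned)
3..4  -- padding (1B)
4..16  blocks  (12B, 4-aligned)
16..19  crc  (3B, 1-aligned)
19..20  -- padding (1B)
20..22  version  (2B, 2-aligned)
22..24  signature  (2B, 2-aligned)
sizeof = 24, alignof = 4
28 − 24 = 4

4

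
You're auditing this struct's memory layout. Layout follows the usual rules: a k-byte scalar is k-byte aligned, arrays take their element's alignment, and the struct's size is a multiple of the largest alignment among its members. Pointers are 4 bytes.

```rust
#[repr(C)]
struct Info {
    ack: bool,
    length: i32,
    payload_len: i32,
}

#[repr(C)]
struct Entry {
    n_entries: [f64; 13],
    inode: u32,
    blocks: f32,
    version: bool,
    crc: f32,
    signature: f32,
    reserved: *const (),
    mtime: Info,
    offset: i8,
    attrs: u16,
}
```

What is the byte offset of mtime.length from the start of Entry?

Info: ack at 0 (size 1, align 1) → ends 1; pad 3 to align 4 for length; length at 4 (size 4, align 4) → ends 8; payload_len at 8 (size 4, align 4) → ends 12; total 12 bytes, alignment 4
n_entries at 0 (size 104, align 8) → ends 104
inode at 104 (size 4, align 4) → ends 108
blocks at 108 (size 4, align 4) → ends 112
version at 112 (size 1, align 1) → ends 113
pad 3 to align 4 for crc
crc at 116 (size 4, align 4) → ends 120
signature at 120 (size 4, align 4) → ends 124
reserved at 124 (size 4, align 4) → ends 128
mtime at 128 (size 12, align 4) → ends 140
within Info: length at 4
128 + 4 = 132

132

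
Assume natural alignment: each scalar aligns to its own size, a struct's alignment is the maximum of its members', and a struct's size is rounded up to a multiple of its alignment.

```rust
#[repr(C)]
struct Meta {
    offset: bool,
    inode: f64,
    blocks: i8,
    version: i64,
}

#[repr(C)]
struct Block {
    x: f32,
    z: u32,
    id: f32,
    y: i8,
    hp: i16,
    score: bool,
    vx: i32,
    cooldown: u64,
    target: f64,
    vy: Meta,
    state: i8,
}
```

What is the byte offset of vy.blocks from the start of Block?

Meta: @0: offset [1B, align 1] → 1; +7 pad (align 8); @8: inode [8B, align 8] → 16; @16: blocks [1B, align 1] → 17; +7 pad (align 8); @24: version [8B, align 8] → 32; size 32, align 8
@0: x [4B, align 4] → 4
@4: z [4B, align 4] → 8
@8: id [4B, align 4] → 12
@12: y [1B, align 1] → 13
+1 pad (align 2)
@14: hp [2B, align 2] → 16
@16: score [1B, align 1] → 17
+3 pad (align 4)
@20: vx [4B, align 4] → 24
@24: cooldown [8B, align 8] → 32
@32: target [8B, align 8] → 40
@40: vy [32B, align 8] → 72
within Meta: blocks at 16
40 + 16 = 56

56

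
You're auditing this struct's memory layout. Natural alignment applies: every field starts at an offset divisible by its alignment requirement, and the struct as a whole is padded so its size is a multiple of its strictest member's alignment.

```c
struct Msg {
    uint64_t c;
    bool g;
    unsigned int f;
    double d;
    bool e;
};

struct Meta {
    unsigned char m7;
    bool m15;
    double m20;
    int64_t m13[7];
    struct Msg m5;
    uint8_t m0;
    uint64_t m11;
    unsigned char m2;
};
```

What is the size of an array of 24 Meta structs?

3072

Msg: c at 0 (size 8, align 8) → ends 8; g at 8 (size 1, align 1) → ends 9; pad 3 to align 4 for f; f at 12 (size 4, align 4) → ends 16; d at 16 (size 8, align 8) → ends 24; e at 24 (size 1, align 1) → ends 25; tail pad 7 to reach multiple of 8; total 32 bytes, alignment 8
m7 at 0 (size 1, align 1) → ends 1
m15 at 1 (size 1, align 1) → ends 2
pad 6 to align 8 for m20
m20 at 8 (size 8, align 8) → ends 16
m13 at 16 (size 56, align 8) → ends 72
m5 at 72 (size 32, align 8) → ends 104
m0 at 104 (size 1, align 1) → ends 105
pad 7 to align 8 for m11
m11 at 112 (size 8, align 8) → ends 120
m2 at 120 (size 1, align 1) → ends 121
tail pad 7 to reach multiple of 8
total 128 bytes, alignment 8
array of 24: 24 × 128 = 3072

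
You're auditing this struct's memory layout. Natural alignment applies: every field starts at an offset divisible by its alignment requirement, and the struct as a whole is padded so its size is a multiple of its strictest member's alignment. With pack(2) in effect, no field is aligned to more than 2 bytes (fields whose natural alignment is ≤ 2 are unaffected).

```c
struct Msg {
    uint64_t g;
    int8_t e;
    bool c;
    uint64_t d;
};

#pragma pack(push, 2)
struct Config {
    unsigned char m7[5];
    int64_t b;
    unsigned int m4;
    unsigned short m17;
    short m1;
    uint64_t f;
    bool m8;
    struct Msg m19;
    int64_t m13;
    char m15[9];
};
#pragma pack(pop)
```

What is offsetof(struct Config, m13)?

Msg: g at 0 (size 8, align 8) → ends 8; e at 8 (size 1, align 1) → ends 9; c at 9 (size 1, align 1) → ends 10; pad 6 to align 8 for d; d at 16 (size 8, align 8) → ends 24; total 24 bytes, alignment 8
m7 at 0 (size 5, align 1) → ends 5
pad 1 to align 2 for b
b at 6 (size 8, align 2) → ends 14
m4 at 14 (size 4, align 2) → ends 18
m17 at 18 (size 2, align 2) → ends 20
m1 at 20 (size 2, align 2) → ends 22
f at 22 (size 8, align 2) → ends 30
m8 at 30 (size 1, align 1) → ends 31
pad 1 to align 2 for m19
m19 at 32 (size 24, align 2) → ends 56
m13 at 56 (size 8, align 2) → ends 64

56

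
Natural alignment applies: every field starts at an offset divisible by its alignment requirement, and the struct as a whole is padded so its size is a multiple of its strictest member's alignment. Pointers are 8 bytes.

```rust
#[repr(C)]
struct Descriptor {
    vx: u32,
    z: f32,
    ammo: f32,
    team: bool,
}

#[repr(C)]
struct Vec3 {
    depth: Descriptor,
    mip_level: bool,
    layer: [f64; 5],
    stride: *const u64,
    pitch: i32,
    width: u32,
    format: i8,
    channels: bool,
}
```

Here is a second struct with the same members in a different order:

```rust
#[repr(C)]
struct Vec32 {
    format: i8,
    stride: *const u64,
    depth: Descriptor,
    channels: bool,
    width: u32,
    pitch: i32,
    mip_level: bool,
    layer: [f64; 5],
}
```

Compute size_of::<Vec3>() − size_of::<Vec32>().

0

Descriptor: vx at 0 (size 4, align 4) → ends 4; z at 4 (size 4, align 4) → ends 8; ammo at 8 (size 4, align 4) → ends 12; team at 12 (size 1, align 1) → ends 13; tail pad 3 to reach multiple of 4; total 16 bytes, alignment 4
depth at 0 (size 16, align 4) → ends 16
mip_level at 16 (size 1, align 1) → ends 17
pad 7 to align 8 for layer
layer at 24 (size 40, align 8) → ends 64
stride at 64 (size 8, align 8) → ends 72
pitch at 72 (size 4, align 4) → ends 76
width at 76 (size 4, align 4) → ends 80
format at 80 (size 1, align 1) → ends 81
channels at 81 (size 1, align 1) → ends 82
tail pad 6 to reach multiple of 8
total 88 bytes, alignment 8
— Vec32 —
format at 0 (size 1, align 1) → ends 1
pad 7 to align 8 for stride
stride at 8 (size 8, align 8) → ends 16
depth at 16 (size 16, align 4) → ends 32
channels at 32 (size 1, align 1) → ends 33
pad 3 to align 4 for width
width at 36 (size 4, align 4) → ends 40
pitch at 40 (size 4, align 4) → ends 44
mip_level at 44 (size 1, align 1) → ends 45
pad 3 to align 8 for layer
layer at 48 (size 40, align 8) → ends 88
total 88 bytes, alignment 8
88 − 88 = 0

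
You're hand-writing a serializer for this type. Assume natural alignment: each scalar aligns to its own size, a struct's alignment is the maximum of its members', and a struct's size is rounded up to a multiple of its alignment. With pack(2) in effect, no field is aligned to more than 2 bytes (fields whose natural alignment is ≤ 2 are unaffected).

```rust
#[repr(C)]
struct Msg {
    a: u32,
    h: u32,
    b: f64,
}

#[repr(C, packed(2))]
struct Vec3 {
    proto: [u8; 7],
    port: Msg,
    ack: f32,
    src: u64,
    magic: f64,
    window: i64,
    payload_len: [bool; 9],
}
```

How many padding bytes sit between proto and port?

1

Msg: 0..4  a  (4B, 4-aligned); 4..8  h  (4B, 4-aligned); 8..16  b  (8B, 8-aligned); sizeof = 16, alignof = 8
0..7  proto  (7B, 1-aligned)
7..8  -- padding (1B)
8..24  port  (16B, 2-aligned)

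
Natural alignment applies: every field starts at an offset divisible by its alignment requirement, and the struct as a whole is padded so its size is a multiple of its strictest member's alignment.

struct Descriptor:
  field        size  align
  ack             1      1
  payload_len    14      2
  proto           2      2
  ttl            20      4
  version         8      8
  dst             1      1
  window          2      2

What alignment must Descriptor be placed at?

member alignments: ack=1, payload_len=2, proto=2, ttl=4, version=8, dst=1, window=2
max = 8

8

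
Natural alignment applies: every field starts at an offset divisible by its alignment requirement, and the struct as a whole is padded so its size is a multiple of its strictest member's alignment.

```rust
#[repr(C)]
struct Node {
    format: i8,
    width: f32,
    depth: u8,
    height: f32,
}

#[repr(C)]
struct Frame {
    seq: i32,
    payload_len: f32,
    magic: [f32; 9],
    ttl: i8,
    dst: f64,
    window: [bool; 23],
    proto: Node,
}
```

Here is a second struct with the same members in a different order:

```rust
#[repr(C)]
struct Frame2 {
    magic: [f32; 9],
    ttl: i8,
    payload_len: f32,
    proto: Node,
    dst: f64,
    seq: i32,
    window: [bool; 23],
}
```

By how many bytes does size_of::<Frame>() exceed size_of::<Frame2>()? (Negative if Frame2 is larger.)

Node: format at 0 (size 1, align 1) → ends 1; pad 3 to align 4 for width; width at 4 (size 4, align 4) → ends 8; depth at 8 (size 1, align 1) → ends 9; pad 3 to align 4 for height; height at 12 (size 4, align 4) → ends 16; total 16 bytes, alignment 4
seq at 0 (size 4, align 4) → ends 4
payload_len at 4 (size 4, align 4) → ends 8
magic at 8 (size 36, align 4) → ends 44
ttl at 44 (size 1, align 1) → ends 45
pad 3 to align 8 for dst
dst at 48 (size 8, align 8) → ends 56
window at 56 (size 23, align 1) → ends 79
pad 1 to align 4 for proto
proto at 80 (size 16, align 4) → ends 96
total 96 bytes, alignment 8
— Frame2 —
magic at 0 (size 36, align 4) → ends 36
ttl at 36 (size 1, align 1) → ends 37
pad 3 to align 4 for payload_len
payload_len at 40 (size 4, align 4) → ends 44
proto at 44 (size 16, align 4) → ends 60
pad 4 to align 8 for dst
dst at 64 (size 8, align 8) → ends 72
seq at 72 (size 4, align 4) → ends 76
window at 76 (size 23, align 1) → ends 99
tail pad 5 to reach multiple of 8
total 104 bytes, alignment 8
96 − 104 = -8

-8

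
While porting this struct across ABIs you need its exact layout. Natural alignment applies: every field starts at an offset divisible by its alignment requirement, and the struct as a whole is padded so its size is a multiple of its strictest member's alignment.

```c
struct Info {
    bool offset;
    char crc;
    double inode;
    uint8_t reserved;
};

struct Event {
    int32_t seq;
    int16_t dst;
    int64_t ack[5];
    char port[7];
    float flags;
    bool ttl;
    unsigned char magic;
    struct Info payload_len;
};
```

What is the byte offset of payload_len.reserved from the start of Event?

80

Info: @0: offset [1B, align 1] → 1; @1: crc [1B, align 1] → 2; +6 pad (align 8); @8: inode [8B, align 8] → 16; @16: reserved [1B, align 1] → 17; +7 tail pad (align 8); size 24, align 8
@0: seq [4B, align 4] → 4
@4: dst [2B, align 2] → 6
+2 pad (align 8)
@8: ack [40B, align 8] → 48
@48: port [7B, align 1] → 55
+1 pad (align 4)
@56: flags [4B, align 4] → 60
@60: ttl [1B, align 1] → 61
@61: magic [1B, align 1] → 62
+2 pad (align 8)
@64: payload_len [24B, align 8] → 88
within Info: reserved at 16
64 + 16 = 80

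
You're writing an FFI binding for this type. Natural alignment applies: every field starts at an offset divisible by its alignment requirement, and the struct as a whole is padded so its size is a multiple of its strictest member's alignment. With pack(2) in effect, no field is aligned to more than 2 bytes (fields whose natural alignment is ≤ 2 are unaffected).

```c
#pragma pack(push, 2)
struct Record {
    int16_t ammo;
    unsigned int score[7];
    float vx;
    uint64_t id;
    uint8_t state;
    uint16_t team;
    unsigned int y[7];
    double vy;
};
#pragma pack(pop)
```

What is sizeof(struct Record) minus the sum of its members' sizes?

ammo at 0 (size 2, align 2) → ends 2
score at 2 (size 28, align 2) → ends 30
vx at 30 (size 4, align 2) → ends 34
id at 34 (size 8, align 2) → ends 42
state at 42 (size 1, align 1) → ends 43
pad 1 to align 2 for team
team at 44 (size 2, align 2) → ends 46
y at 46 (size 28, align 2) → ends 74
vy at 74 (size 8, align 2) → ends 82
total 82 bytes, alignment 2
data bytes 81, size 82 → padding 1

1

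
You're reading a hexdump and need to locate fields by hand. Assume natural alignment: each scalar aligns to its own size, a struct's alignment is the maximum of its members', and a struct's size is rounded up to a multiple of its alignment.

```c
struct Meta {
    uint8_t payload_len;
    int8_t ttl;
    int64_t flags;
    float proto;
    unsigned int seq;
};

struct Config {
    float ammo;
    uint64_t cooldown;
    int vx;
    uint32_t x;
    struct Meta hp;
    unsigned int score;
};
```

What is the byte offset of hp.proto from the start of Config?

Meta: payload_len at 0 (size 1, align 1) → ends 1; ttl at 1 (size 1, align 1) → ends 2; pad 6 to align 8 for flags; flags at 8 (size 8, align 8) → ends 16; proto at 16 (size 4, align 4) → ends 20; seq at 20 (size 4, align 4) → ends 24; total 24 bytes, alignment 8
ammo at 0 (size 4, align 4) → ends 4
pad 4 to align 8 for cooldown
cooldown at 8 (size 8, align 8) → ends 16
vx at 16 (size 4, align 4) → ends 20
x at 20 (size 4, align 4) → ends 24
hp at 24 (size 24, align 8) → ends 48
within Meta: proto at 16
24 + 16 = 40

40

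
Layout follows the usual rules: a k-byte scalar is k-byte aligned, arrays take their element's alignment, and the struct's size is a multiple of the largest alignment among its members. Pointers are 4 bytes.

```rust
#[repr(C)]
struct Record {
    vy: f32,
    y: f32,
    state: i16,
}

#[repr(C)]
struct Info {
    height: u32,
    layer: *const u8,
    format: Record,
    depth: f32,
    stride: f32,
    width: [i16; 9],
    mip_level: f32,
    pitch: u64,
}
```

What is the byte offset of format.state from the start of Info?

Record: 0..4  vy  (4B, 4-aligned); 4..8  y  (4B, 4-aligned); 8..10  state  (2B, 2-aligned); 10..12  -- tail padding (2B); sizeof = 12, alignof = 4
0..4  height  (4B, 4-aligned)
4..8  layer  (4B, 4-aligned)
8..20  format  (12B, 4-aligned)
within Record: state at 8
8 + 8 = 16

16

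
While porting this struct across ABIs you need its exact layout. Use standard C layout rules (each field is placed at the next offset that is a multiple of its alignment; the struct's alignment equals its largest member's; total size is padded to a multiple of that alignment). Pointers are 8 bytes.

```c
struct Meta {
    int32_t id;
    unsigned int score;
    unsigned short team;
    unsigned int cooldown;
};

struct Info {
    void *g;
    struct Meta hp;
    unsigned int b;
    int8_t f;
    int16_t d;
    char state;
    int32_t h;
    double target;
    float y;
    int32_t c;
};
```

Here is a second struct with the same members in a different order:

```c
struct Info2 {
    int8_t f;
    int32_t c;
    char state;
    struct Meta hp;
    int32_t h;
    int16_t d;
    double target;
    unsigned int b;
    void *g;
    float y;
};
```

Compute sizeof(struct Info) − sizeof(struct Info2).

Meta: 0..4  id  (4B, 4-aligned); 4..8  score  (4B, 4-aligned); 8..10  team  (2B, 2-aligned); 10..12  -- padding (2B); 12..16  cooldown  (4B, 4-aligned); sizeof = 16, alignof = 4
0..8  g  (8B, 8-aligned)
8..24  hp  (16B, 4-aligned)
24..28  b  (4B, 4-aligned)
28..29  f  (1B, 1-aligned)
29..30  -- padding (1B)
30..32  d  (2B, 2-aligned)
32..33  state  (1B, 1-aligned)
33..36  -- padding (3B)
36..40  h  (4B, 4-aligned)
40..48  target  (8B, 8-aligned)
48..52  y  (4B, 4-aligned)
52..56  c  (4B, 4-aligned)
sizeof = 56, alignof = 8
— Info2 —
0..1  f  (1B, 1-aligned)
1..4  -- padding (3B)
4..8  c  (4B, 4-aligned)
8..9  state  (1B, 1-aligned)
9..12  -- padding (3B)
12..28  hp  (16B, 4-aligned)
28..32  h  (4B, 4-aligned)
32..34  d  (2B, 2-aligned)
34..40  -- padding (6B)
40..48  target  (8B, 8-aligned)
48..52  b  (4B, 4-aligned)
52..56  -- padding (4B)
56..64  g  (8B, 8-aligned)
64..68  y  (4B, 4-aligned)
68..72  -- tail padding (4B)
sizeof = 72, alignof = 8
56 − 72 = -16

-16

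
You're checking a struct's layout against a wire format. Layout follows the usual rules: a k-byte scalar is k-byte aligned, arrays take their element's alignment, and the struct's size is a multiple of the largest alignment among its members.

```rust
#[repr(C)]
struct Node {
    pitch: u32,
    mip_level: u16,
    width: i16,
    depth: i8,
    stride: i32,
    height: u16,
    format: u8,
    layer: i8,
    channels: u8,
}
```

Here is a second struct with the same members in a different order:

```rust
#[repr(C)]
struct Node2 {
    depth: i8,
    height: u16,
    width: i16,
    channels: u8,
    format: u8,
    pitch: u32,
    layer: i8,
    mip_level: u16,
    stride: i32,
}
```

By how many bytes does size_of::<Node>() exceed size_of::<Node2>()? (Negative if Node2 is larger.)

4

@0: pitch [4B, align 4] → 4
@4: mip_level [2B, align 2] → 6
@6: width [2B, align 2] → 8
@8: depth [1B, align 1] → 9
+3 pad (align 4)
@12: stride [4B, align 4] → 16
@16: height [2B, align 2] → 18
@18: format [1B, align 1] → 19
@19: layer [1B, align 1] → 20
@20: channels [1B, align 1] → 21
+3 tail pad (align 4)
size 24, align 4
— Node2 —
@0: depth [1B, align 1] → 1
+1 pad (align 2)
@2: height [2B, align 2] → 4
@4: width [2B, align 2] → 6
@6: channels [1B, align 1] → 7
@7: format [1B, align 1] → 8
@8: pitch [4B, align 4] → 12
@12: layer [1B, align 1] → 13
+1 pad (align 2)
@14: mip_level [2B, align 2] → 16
@16: stride [4B, align 4] → 20
size 20, align 4
24 − 20 = 4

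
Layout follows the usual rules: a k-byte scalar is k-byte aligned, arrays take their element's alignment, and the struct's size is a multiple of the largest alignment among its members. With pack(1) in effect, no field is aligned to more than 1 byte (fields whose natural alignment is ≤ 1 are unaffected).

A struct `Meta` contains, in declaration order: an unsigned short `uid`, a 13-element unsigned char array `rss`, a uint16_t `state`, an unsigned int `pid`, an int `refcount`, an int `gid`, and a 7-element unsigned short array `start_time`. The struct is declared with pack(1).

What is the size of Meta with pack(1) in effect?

0..2  uid  (2B, 1-aligned)
2..15  rss  (13B, 1-aligned)
15..17  state  (2B, 1-aligned)
17..21  pid  (4B, 1-aligned)
21..25  refcount  (4B, 1-aligned)
25..29  gid  (4B, 1-aligned)
29..43  start_time  (14B, 1-aligned)
sizeof = 43, alignof = 1

43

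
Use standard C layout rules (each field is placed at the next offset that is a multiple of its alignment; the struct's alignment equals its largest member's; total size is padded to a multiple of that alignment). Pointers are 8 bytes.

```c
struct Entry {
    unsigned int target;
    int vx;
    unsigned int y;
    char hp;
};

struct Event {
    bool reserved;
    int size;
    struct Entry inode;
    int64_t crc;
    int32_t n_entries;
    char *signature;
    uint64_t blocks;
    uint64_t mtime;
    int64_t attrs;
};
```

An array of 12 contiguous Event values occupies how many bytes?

864

Entry: target at 0 (size 4, align 4) → ends 4; vx at 4 (size 4, align 4) → ends 8; y at 8 (size 4, align 4) → ends 12; hp at 12 (size 1, align 1) → ends 13; tail pad 3 to reach multiple of 4; total 16 bytes, alignment 4
reserved at 0 (size 1, align 1) → ends 1
pad 3 to align 4 for size
size at 4 (size 4, align 4) → ends 8
inode at 8 (size 16, align 4) → ends 24
crc at 24 (size 8, align 8) → ends 32
n_entries at 32 (size 4, align 4) → ends 36
pad 4 to align 8 for signature
signature at 40 (size 8, align 8) → ends 48
blocks at 48 (size 8, align 8) → ends 56
mtime at 56 (size 8, align 8) → ends 64
attrs at 64 (size 8, align 8) → ends 72
total 72 bytes, alignment 8
array of 12: 12 × 72 = 864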